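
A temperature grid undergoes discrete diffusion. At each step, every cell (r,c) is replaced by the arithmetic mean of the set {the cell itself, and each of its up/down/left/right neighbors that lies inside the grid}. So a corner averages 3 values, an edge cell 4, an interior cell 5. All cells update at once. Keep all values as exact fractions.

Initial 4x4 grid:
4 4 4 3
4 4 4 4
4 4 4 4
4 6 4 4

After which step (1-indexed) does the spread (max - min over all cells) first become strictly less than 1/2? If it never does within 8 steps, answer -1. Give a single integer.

Answer: 4

Derivation:
Step 1: max=14/3, min=11/3, spread=1
Step 2: max=271/60, min=67/18, spread=143/180
Step 3: max=2371/540, min=823/216, spread=209/360
Step 4: max=232843/54000, min=24877/6480, spread=19151/40500
  -> spread < 1/2 first at step 4
Step 5: max=2082643/486000, min=3777299/972000, spread=129329/324000
Step 6: max=61898377/14580000, min=114055877/29160000, spread=3246959/9720000
Step 7: max=461603599/109350000, min=137879129/34992000, spread=81950189/291600000
Step 8: max=55068973891/13122000000, min=4157683529/1049760000, spread=2065286519/8748000000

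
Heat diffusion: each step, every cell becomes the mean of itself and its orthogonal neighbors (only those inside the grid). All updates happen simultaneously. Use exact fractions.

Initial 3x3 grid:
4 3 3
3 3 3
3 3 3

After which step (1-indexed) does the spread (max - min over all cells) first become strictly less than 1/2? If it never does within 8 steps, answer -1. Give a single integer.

Answer: 1

Derivation:
Step 1: max=10/3, min=3, spread=1/3
  -> spread < 1/2 first at step 1
Step 2: max=59/18, min=3, spread=5/18
Step 3: max=689/216, min=3, spread=41/216
Step 4: max=41011/12960, min=1091/360, spread=347/2592
Step 5: max=2439737/777600, min=10957/3600, spread=2921/31104
Step 6: max=145796539/46656000, min=1321483/432000, spread=24611/373248
Step 7: max=8716802033/2799360000, min=29816741/9720000, spread=207329/4478976
Step 8: max=521914752451/167961600000, min=1594001599/518400000, spread=1746635/53747712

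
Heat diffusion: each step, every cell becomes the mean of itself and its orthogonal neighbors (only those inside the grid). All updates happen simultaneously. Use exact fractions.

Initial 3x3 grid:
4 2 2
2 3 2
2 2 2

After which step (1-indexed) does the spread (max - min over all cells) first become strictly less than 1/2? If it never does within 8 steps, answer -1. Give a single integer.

Answer: 3

Derivation:
Step 1: max=11/4, min=2, spread=3/4
Step 2: max=49/18, min=169/80, spread=439/720
Step 3: max=2711/1080, min=767/360, spread=41/108
  -> spread < 1/2 first at step 3
Step 4: max=161137/64800, min=47929/21600, spread=347/1296
Step 5: max=9419639/3888000, min=2896463/1296000, spread=2921/15552
Step 6: max=560555233/233280000, min=176597161/77760000, spread=24611/186624
Step 7: max=33290585351/13996800000, min=10664926367/4665600000, spread=207329/2239488
Step 8: max=1987454713297/839808000000, min=644290789849/279936000000, spread=1746635/26873856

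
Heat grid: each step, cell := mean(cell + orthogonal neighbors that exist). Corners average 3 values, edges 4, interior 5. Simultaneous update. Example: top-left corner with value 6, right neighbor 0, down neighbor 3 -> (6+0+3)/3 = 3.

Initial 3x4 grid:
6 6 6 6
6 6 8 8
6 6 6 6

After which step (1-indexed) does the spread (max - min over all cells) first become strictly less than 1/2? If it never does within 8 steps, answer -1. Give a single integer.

Answer: 5

Derivation:
Step 1: max=7, min=6, spread=1
Step 2: max=407/60, min=6, spread=47/60
Step 3: max=24181/3600, min=1217/200, spread=91/144
Step 4: max=1435199/216000, min=7373/1200, spread=108059/216000
Step 5: max=85623661/12960000, min=1482659/240000, spread=222403/518400
  -> spread < 1/2 first at step 5
Step 6: max=5106325799/777600000, min=268560643/43200000, spread=10889369/31104000
Step 7: max=305080455541/46656000000, min=16184191537/2592000000, spread=110120063/373248000
Step 8: max=18233119516319/2799360000000, min=325005327161/51840000000, spread=5462654797/22394880000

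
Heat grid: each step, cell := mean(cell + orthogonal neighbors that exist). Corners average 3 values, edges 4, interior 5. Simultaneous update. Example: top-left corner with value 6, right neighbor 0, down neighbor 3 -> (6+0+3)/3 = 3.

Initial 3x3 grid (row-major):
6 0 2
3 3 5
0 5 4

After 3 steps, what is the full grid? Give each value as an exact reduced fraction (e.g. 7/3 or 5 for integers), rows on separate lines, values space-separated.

Answer: 2089/720 42079/14400 6557/2160
2669/900 18823/6000 7859/2400
1663/540 736/225 3791/1080

Derivation:
After step 1:
  3 11/4 7/3
  3 16/5 7/2
  8/3 3 14/3
After step 2:
  35/12 677/240 103/36
  89/30 309/100 137/40
  26/9 203/60 67/18
After step 3:
  2089/720 42079/14400 6557/2160
  2669/900 18823/6000 7859/2400
  1663/540 736/225 3791/1080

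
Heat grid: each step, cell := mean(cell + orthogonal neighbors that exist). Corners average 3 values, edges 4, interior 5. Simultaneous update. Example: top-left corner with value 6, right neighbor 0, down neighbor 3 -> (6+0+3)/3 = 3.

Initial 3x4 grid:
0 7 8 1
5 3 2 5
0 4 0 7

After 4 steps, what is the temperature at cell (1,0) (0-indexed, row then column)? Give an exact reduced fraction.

Answer: 39527/12000

Derivation:
Step 1: cell (1,0) = 2
Step 2: cell (1,0) = 33/10
Step 3: cell (1,0) = 613/200
Step 4: cell (1,0) = 39527/12000
Full grid after step 4:
  3179/900 137441/36000 430493/108000 534101/129600
  39527/12000 102383/30000 1356371/360000 3344329/864000
  1327/450 1196/375 30739/9000 52789/14400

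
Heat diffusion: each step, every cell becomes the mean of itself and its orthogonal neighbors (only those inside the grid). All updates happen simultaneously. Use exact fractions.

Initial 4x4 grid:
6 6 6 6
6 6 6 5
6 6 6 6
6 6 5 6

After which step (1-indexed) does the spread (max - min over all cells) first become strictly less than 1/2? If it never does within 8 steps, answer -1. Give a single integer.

Step 1: max=6, min=17/3, spread=1/3
  -> spread < 1/2 first at step 1
Step 2: max=6, min=103/18, spread=5/18
Step 3: max=6, min=3097/540, spread=143/540
Step 4: max=1346/225, min=93319/16200, spread=3593/16200
Step 5: max=161131/27000, min=561671/97200, spread=92003/486000
Step 6: max=200933/33750, min=84485143/14580000, spread=2317913/14580000
Step 7: max=46201/7776, min=2540241727/437400000, spread=58564523/437400000
Step 8: max=2161861007/364500000, min=76350473419/13122000000, spread=1476522833/13122000000

Answer: 1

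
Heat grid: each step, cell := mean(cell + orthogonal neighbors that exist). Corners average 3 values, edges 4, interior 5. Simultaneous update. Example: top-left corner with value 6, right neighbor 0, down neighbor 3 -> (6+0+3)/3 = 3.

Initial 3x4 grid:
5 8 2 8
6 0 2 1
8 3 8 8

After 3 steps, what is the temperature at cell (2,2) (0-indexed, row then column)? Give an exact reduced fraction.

Answer: 8521/1800

Derivation:
Step 1: cell (2,2) = 21/4
Step 2: cell (2,2) = 137/30
Step 3: cell (2,2) = 8521/1800
Full grid after step 3:
  5329/1080 31229/7200 31009/7200 4463/1080
  7627/1600 4587/1000 12421/3000 65323/14400
  10843/2160 16577/3600 8521/1800 10051/2160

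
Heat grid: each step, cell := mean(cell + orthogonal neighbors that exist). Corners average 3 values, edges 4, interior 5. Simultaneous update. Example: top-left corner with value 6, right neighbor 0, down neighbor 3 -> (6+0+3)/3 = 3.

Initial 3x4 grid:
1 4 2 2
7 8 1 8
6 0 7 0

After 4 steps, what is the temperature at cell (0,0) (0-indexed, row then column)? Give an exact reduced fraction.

Answer: 92879/21600

Derivation:
Step 1: cell (0,0) = 4
Step 2: cell (0,0) = 53/12
Step 3: cell (0,0) = 33/8
Step 4: cell (0,0) = 92879/21600
Full grid after step 4:
  92879/21600 15591/4000 45763/12000 50381/14400
  1859023/432000 95959/22500 445123/120000 363289/96000
  147181/32400 897539/216000 291953/72000 53131/14400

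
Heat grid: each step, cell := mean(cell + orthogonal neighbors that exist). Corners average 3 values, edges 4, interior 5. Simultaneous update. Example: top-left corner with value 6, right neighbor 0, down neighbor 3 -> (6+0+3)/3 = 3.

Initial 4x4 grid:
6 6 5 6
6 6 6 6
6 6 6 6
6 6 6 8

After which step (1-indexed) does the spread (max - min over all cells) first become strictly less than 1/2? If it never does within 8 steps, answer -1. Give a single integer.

Step 1: max=20/3, min=17/3, spread=1
Step 2: max=59/9, min=689/120, spread=293/360
Step 3: max=689/108, min=20999/3600, spread=5903/10800
Step 4: max=102127/16200, min=634037/108000, spread=140429/324000
  -> spread < 1/2 first at step 4
Step 5: max=3032389/486000, min=19135133/3240000, spread=3242381/9720000
Step 6: max=22588411/3645000, min=38385389/6480000, spread=637843/2332800
Step 7: max=21568091/3499200, min=69266591/11664000, spread=7881137/34992000
Step 8: max=40276377851/6561000000, min=52044545243/8748000000, spread=198875027/1049760000

Answer: 4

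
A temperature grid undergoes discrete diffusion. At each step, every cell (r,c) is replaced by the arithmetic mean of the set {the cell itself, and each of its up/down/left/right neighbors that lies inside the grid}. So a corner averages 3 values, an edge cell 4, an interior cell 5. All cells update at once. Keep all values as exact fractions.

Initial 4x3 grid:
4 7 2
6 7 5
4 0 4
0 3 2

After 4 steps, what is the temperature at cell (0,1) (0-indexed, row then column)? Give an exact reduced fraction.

Answer: 1022897/216000

Derivation:
Step 1: cell (0,1) = 5
Step 2: cell (0,1) = 61/12
Step 3: cell (0,1) = 17803/3600
Step 4: cell (0,1) = 1022897/216000
Full grid after step 4:
  311971/64800 1022897/216000 300121/64800
  922717/216000 96577/22500 892717/216000
  748277/216000 1206457/360000 247259/72000
  363517/129600 2451803/864000 40913/14400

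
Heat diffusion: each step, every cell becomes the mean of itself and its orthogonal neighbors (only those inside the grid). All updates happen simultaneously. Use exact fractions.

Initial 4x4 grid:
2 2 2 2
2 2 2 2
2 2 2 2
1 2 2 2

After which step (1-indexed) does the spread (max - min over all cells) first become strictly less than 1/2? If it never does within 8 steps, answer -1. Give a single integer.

Step 1: max=2, min=5/3, spread=1/3
  -> spread < 1/2 first at step 1
Step 2: max=2, min=31/18, spread=5/18
Step 3: max=2, min=391/216, spread=41/216
Step 4: max=2, min=11917/6480, spread=1043/6480
Step 5: max=2, min=363247/194400, spread=25553/194400
Step 6: max=35921/18000, min=10992541/5832000, spread=645863/5832000
Step 7: max=239029/120000, min=332278309/174960000, spread=16225973/174960000
Step 8: max=107299/54000, min=10020122017/5248800000, spread=409340783/5248800000

Answer: 1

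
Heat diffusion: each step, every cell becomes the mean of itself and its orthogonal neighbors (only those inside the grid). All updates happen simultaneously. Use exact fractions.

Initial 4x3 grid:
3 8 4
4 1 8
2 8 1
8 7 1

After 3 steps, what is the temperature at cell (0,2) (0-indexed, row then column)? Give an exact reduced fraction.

Step 1: cell (0,2) = 20/3
Step 2: cell (0,2) = 85/18
Step 3: cell (0,2) = 2737/540
Full grid after step 3:
  139/30 8029/1800 2737/540
  841/200 7267/1500 15713/3600
  8959/1800 6517/1500 5531/1200
  2647/540 17963/3600 769/180

Answer: 2737/540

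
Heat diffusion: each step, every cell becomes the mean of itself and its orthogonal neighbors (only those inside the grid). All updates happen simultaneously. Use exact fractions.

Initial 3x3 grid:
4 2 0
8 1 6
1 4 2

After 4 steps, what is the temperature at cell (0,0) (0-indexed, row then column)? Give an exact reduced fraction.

Step 1: cell (0,0) = 14/3
Step 2: cell (0,0) = 119/36
Step 3: cell (0,0) = 7777/2160
Step 4: cell (0,0) = 426479/129600
Full grid after step 4:
  426479/129600 2779493/864000 46363/16200
  169201/48000 559783/180000 2665243/864000
  219677/64800 181523/54000 43531/14400

Answer: 426479/129600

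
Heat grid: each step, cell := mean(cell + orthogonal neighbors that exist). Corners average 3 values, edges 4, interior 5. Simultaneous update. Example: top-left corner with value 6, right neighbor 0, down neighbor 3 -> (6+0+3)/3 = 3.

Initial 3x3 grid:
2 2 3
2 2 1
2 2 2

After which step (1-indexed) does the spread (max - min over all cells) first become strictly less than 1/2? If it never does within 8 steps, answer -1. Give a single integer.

Answer: 2

Derivation:
Step 1: max=9/4, min=5/3, spread=7/12
Step 2: max=25/12, min=28/15, spread=13/60
  -> spread < 1/2 first at step 2
Step 3: max=9827/4800, min=253/135, spread=7483/43200
Step 4: max=87457/43200, min=207779/108000, spread=21727/216000
Step 5: max=11522681/5760000, min=1876289/972000, spread=10906147/155520000
Step 6: max=310334713/155520000, min=227079941/116640000, spread=36295/746496
Step 7: max=18530162411/9331200000, min=3414684163/1749600000, spread=305773/8957952
Step 8: max=1109682305617/559872000000, min=822199420619/419904000000, spread=2575951/107495424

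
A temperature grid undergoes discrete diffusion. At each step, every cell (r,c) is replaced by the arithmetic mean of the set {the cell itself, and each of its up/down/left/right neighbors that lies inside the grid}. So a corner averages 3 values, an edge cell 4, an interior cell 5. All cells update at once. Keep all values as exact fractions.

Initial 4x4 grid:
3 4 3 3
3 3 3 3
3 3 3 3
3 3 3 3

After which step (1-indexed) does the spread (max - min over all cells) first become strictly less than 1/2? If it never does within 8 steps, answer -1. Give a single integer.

Answer: 1

Derivation:
Step 1: max=10/3, min=3, spread=1/3
  -> spread < 1/2 first at step 1
Step 2: max=391/120, min=3, spread=31/120
Step 3: max=3451/1080, min=3, spread=211/1080
Step 4: max=340843/108000, min=3, spread=16843/108000
Step 5: max=3054643/972000, min=27079/9000, spread=130111/972000
Step 6: max=91122367/29160000, min=1627159/540000, spread=3255781/29160000
Step 7: max=2724753691/874800000, min=1631107/540000, spread=82360351/874800000
Step 8: max=81483316891/26244000000, min=294106441/97200000, spread=2074577821/26244000000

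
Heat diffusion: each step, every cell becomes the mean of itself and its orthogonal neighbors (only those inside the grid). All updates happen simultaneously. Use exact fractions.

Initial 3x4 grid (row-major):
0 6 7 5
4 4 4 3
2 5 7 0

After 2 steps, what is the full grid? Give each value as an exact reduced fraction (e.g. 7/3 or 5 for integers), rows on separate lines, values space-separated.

After step 1:
  10/3 17/4 11/2 5
  5/2 23/5 5 3
  11/3 9/2 4 10/3
After step 2:
  121/36 1061/240 79/16 9/2
  141/40 417/100 221/50 49/12
  32/9 503/120 101/24 31/9

Answer: 121/36 1061/240 79/16 9/2
141/40 417/100 221/50 49/12
32/9 503/120 101/24 31/9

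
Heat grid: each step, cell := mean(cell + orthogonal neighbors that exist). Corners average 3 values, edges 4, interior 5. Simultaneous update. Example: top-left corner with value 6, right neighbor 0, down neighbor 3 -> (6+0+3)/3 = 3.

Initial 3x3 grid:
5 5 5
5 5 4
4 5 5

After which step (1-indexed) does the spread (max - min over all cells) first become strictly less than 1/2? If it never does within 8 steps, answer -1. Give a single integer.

Answer: 1

Derivation:
Step 1: max=5, min=14/3, spread=1/3
  -> spread < 1/2 first at step 1
Step 2: max=59/12, min=1133/240, spread=47/240
Step 3: max=389/80, min=5099/1080, spread=61/432
Step 4: max=209167/43200, min=307363/64800, spread=511/5184
Step 5: max=12500149/2592000, min=18480911/3888000, spread=4309/62208
Step 6: max=249501901/51840000, min=1111416367/233280000, spread=36295/746496
Step 7: max=44835150941/9331200000, min=66774956099/13996800000, spread=305773/8957952
Step 8: max=2687378070527/559872000000, min=4010942488603/839808000000, spread=2575951/107495424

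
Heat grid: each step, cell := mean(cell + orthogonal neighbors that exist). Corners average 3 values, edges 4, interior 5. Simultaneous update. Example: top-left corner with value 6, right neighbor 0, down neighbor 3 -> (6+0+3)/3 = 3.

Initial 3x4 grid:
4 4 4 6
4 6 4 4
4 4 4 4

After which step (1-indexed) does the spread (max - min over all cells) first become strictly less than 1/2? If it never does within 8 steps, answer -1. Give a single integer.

Answer: 2

Derivation:
Step 1: max=14/3, min=4, spread=2/3
Step 2: max=41/9, min=25/6, spread=7/18
  -> spread < 1/2 first at step 2
Step 3: max=4847/1080, min=5093/1200, spread=2633/10800
Step 4: max=239479/54000, min=154261/36000, spread=647/4320
Step 5: max=17166617/3888000, min=5570539/1296000, spread=455/3888
Step 6: max=1024744603/233280000, min=335379101/77760000, spread=186073/2332800
Step 7: max=61348037177/13996800000, min=20143818559/4665600000, spread=1833163/27993600
Step 8: max=3672607033243/839808000000, min=1210734609581/279936000000, spread=80806409/1679616000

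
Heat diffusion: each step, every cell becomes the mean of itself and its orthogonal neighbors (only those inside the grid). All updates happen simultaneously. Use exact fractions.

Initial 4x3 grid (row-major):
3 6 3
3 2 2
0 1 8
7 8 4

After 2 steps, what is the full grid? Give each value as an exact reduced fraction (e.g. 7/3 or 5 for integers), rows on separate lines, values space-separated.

Answer: 19/6 419/120 131/36
231/80 317/100 419/120
271/80 181/50 539/120
17/4 307/60 185/36

Derivation:
After step 1:
  4 7/2 11/3
  2 14/5 15/4
  11/4 19/5 15/4
  5 5 20/3
After step 2:
  19/6 419/120 131/36
  231/80 317/100 419/120
  271/80 181/50 539/120
  17/4 307/60 185/36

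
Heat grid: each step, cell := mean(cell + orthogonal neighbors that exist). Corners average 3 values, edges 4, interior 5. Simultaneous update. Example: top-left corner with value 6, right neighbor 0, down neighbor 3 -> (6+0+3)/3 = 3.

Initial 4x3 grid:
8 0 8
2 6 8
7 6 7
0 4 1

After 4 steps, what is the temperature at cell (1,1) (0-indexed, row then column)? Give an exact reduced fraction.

Answer: 233791/45000

Derivation:
Step 1: cell (1,1) = 22/5
Step 2: cell (1,1) = 289/50
Step 3: cell (1,1) = 29797/6000
Step 4: cell (1,1) = 233791/45000
Full grid after step 4:
  321119/64800 2195381/432000 178597/32400
  506179/108000 233791/45000 1141733/216000
  492509/108000 1667453/360000 366131/72000
  533573/129600 3823777/864000 195941/43200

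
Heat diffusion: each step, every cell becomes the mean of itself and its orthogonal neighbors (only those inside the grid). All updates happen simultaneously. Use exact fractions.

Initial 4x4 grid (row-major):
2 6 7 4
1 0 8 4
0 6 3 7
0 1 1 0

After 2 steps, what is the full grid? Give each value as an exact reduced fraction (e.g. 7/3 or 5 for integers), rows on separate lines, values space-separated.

After step 1:
  3 15/4 25/4 5
  3/4 21/5 22/5 23/4
  7/4 2 5 7/2
  1/3 2 5/4 8/3
After step 2:
  5/2 43/10 97/20 17/3
  97/40 151/50 128/25 373/80
  29/24 299/100 323/100 203/48
  49/36 67/48 131/48 89/36

Answer: 5/2 43/10 97/20 17/3
97/40 151/50 128/25 373/80
29/24 299/100 323/100 203/48
49/36 67/48 131/48 89/36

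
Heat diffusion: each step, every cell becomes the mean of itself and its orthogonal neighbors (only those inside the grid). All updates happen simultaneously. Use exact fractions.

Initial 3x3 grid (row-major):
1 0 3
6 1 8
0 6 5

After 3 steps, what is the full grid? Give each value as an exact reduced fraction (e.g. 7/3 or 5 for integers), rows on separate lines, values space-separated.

Answer: 5657/2160 12863/4800 3791/1080
9841/3600 10759/3000 18163/4800
631/180 6683/1800 9737/2160

Derivation:
After step 1:
  7/3 5/4 11/3
  2 21/5 17/4
  4 3 19/3
After step 2:
  67/36 229/80 55/18
  47/15 147/50 369/80
  3 263/60 163/36
After step 3:
  5657/2160 12863/4800 3791/1080
  9841/3600 10759/3000 18163/4800
  631/180 6683/1800 9737/2160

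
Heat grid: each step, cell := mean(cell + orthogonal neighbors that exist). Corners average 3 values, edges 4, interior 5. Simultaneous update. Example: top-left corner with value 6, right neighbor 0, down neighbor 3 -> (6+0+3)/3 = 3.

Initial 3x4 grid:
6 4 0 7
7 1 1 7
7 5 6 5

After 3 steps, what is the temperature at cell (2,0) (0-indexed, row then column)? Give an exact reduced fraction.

Answer: 11081/2160

Derivation:
Step 1: cell (2,0) = 19/3
Step 2: cell (2,0) = 49/9
Step 3: cell (2,0) = 11081/2160
Full grid after step 3:
  1217/270 27961/7200 27181/7200 1763/432
  7633/1600 1067/250 24193/6000 998/225
  11081/2160 16693/3600 2713/600 19/4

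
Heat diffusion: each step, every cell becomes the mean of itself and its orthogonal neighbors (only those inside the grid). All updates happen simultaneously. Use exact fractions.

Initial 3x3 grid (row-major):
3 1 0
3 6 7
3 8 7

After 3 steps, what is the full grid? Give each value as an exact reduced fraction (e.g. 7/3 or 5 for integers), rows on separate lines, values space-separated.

Answer: 1429/432 553/160 829/216
3853/960 1781/400 379/80
2087/432 1267/240 607/108

Derivation:
After step 1:
  7/3 5/2 8/3
  15/4 5 5
  14/3 6 22/3
After step 2:
  103/36 25/8 61/18
  63/16 89/20 5
  173/36 23/4 55/9
After step 3:
  1429/432 553/160 829/216
  3853/960 1781/400 379/80
  2087/432 1267/240 607/108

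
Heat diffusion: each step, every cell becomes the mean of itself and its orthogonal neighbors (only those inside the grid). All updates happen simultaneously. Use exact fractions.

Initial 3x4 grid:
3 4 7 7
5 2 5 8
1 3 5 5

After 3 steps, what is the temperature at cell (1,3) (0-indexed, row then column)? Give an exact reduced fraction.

Step 1: cell (1,3) = 25/4
Step 2: cell (1,3) = 1499/240
Step 3: cell (1,3) = 84289/14400
Full grid after step 3:
  1363/360 10399/2400 38867/7200 824/135
  16253/4800 8067/2000 30491/6000 84289/14400
  146/45 8849/2400 11339/2400 1979/360

Answer: 84289/14400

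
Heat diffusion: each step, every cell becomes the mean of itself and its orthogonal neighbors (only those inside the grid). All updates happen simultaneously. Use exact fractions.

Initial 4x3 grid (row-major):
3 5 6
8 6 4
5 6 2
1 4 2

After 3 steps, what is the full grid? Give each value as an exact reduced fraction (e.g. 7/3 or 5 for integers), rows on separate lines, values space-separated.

Answer: 5749/1080 18427/3600 889/180
18337/3600 14941/3000 1843/400
16477/3600 8559/2000 14477/3600
8591/2160 5957/1600 7501/2160

Derivation:
After step 1:
  16/3 5 5
  11/2 29/5 9/2
  5 23/5 7/2
  10/3 13/4 8/3
After step 2:
  95/18 317/60 29/6
  649/120 127/25 47/10
  553/120 443/100 229/60
  139/36 277/80 113/36
After step 3:
  5749/1080 18427/3600 889/180
  18337/3600 14941/3000 1843/400
  16477/3600 8559/2000 14477/3600
  8591/2160 5957/1600 7501/2160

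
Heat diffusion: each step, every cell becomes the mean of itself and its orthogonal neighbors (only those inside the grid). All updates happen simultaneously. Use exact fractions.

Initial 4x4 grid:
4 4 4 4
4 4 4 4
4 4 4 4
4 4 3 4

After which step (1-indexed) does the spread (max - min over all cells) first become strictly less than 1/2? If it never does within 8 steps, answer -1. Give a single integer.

Answer: 1

Derivation:
Step 1: max=4, min=11/3, spread=1/3
  -> spread < 1/2 first at step 1
Step 2: max=4, min=449/120, spread=31/120
Step 3: max=4, min=4109/1080, spread=211/1080
Step 4: max=4, min=415157/108000, spread=16843/108000
Step 5: max=35921/9000, min=3749357/972000, spread=130111/972000
Step 6: max=2152841/540000, min=112997633/29160000, spread=3255781/29160000
Step 7: max=2148893/540000, min=3398846309/874800000, spread=82360351/874800000
Step 8: max=386293559/97200000, min=102224683109/26244000000, spread=2074577821/26244000000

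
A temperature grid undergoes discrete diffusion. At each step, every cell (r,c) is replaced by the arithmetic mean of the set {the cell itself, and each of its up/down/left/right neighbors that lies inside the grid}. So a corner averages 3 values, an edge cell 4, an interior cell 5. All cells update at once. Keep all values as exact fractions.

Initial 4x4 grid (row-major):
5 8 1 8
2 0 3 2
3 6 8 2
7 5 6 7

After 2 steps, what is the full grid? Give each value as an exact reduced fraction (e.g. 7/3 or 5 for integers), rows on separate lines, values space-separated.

After step 1:
  5 7/2 5 11/3
  5/2 19/5 14/5 15/4
  9/2 22/5 5 19/4
  5 6 13/2 5
After step 2:
  11/3 173/40 449/120 149/36
  79/20 17/5 407/100 449/120
  41/10 237/50 469/100 37/8
  31/6 219/40 45/8 65/12

Answer: 11/3 173/40 449/120 149/36
79/20 17/5 407/100 449/120
41/10 237/50 469/100 37/8
31/6 219/40 45/8 65/12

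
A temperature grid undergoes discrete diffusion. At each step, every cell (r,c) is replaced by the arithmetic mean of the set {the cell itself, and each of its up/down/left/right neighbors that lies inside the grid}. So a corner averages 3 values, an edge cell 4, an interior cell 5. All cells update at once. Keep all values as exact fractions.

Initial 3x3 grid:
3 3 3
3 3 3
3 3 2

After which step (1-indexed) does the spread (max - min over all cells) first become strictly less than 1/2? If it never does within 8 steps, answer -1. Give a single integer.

Step 1: max=3, min=8/3, spread=1/3
  -> spread < 1/2 first at step 1
Step 2: max=3, min=49/18, spread=5/18
Step 3: max=3, min=607/216, spread=41/216
Step 4: max=1069/360, min=36749/12960, spread=347/2592
Step 5: max=10643/3600, min=2225863/777600, spread=2921/31104
Step 6: max=1270517/432000, min=134139461/46656000, spread=24611/373248
Step 7: max=28503259/9720000, min=8079357967/2799360000, spread=207329/4478976
Step 8: max=1516398401/518400000, min=485854847549/167961600000, spread=1746635/53747712

Answer: 1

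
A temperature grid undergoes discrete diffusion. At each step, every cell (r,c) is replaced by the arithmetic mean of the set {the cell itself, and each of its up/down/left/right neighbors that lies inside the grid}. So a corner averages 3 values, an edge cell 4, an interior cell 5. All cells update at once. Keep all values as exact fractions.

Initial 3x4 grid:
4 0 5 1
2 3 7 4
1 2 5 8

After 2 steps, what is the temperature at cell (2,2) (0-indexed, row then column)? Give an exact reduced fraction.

Step 1: cell (2,2) = 11/2
Step 2: cell (2,2) = 1123/240
Full grid after step 2:
  5/2 221/80 863/240 139/36
  269/120 317/100 427/100 47/10
  83/36 763/240 1123/240 97/18

Answer: 1123/240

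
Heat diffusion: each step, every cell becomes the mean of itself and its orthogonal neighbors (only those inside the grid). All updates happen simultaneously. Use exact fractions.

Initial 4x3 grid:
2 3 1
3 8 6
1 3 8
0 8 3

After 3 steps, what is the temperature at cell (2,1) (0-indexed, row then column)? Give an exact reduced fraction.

Step 1: cell (2,1) = 28/5
Step 2: cell (2,1) = 409/100
Step 3: cell (2,1) = 13453/3000
Full grid after step 3:
  7111/2160 9319/2400 8921/2160
  25927/7200 4001/1000 34427/7200
  8059/2400 13453/3000 34877/7200
  2597/720 29507/7200 10961/2160

Answer: 13453/3000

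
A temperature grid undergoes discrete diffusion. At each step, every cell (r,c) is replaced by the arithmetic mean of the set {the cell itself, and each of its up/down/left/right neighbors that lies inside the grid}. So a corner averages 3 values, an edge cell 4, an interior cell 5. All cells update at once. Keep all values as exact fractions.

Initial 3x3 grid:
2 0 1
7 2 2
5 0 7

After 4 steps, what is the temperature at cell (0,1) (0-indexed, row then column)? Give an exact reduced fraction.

Step 1: cell (0,1) = 5/4
Step 2: cell (0,1) = 149/80
Step 3: cell (0,1) = 3661/1600
Step 4: cell (0,1) = 229967/96000
Full grid after step 4:
  38851/14400 229967/96000 10817/4800
  107347/36000 111079/40000 90347/36000
  70889/21600 146921/48000 62089/21600

Answer: 229967/96000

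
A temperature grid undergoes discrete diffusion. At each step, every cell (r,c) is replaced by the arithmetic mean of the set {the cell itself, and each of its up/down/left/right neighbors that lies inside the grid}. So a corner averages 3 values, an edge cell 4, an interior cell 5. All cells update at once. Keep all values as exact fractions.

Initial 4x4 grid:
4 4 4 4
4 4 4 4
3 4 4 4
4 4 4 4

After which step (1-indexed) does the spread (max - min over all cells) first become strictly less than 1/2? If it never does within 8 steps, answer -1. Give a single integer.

Step 1: max=4, min=11/3, spread=1/3
  -> spread < 1/2 first at step 1
Step 2: max=4, min=449/120, spread=31/120
Step 3: max=4, min=4109/1080, spread=211/1080
Step 4: max=4, min=415157/108000, spread=16843/108000
Step 5: max=35921/9000, min=3749357/972000, spread=130111/972000
Step 6: max=2152841/540000, min=112997633/29160000, spread=3255781/29160000
Step 7: max=2148893/540000, min=3398846309/874800000, spread=82360351/874800000
Step 8: max=386293559/97200000, min=102224683109/26244000000, spread=2074577821/26244000000

Answer: 1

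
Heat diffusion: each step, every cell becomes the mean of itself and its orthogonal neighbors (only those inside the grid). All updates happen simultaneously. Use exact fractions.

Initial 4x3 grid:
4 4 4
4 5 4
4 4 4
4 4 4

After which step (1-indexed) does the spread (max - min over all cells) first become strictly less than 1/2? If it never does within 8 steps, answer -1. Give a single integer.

Step 1: max=17/4, min=4, spread=1/4
  -> spread < 1/2 first at step 1
Step 2: max=423/100, min=4, spread=23/100
Step 3: max=20011/4800, min=1613/400, spread=131/960
Step 4: max=179351/43200, min=29191/7200, spread=841/8640
Step 5: max=71662051/17280000, min=5853373/1440000, spread=56863/691200
Step 6: max=643614341/155520000, min=52829543/12960000, spread=386393/6220800
Step 7: max=257225723131/62208000000, min=21156358813/5184000000, spread=26795339/497664000
Step 8: max=15413735714129/3732480000000, min=1271246149667/311040000000, spread=254051069/5971968000

Answer: 1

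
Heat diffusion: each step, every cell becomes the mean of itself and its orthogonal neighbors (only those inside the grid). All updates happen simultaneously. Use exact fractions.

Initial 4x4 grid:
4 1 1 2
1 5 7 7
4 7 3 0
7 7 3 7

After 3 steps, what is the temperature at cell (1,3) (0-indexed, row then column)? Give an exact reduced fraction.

Answer: 27383/7200

Derivation:
Step 1: cell (1,3) = 4
Step 2: cell (1,3) = 971/240
Step 3: cell (1,3) = 27383/7200
Full grid after step 3:
  743/240 157/48 12199/3600 7751/2160
  611/160 7731/2000 23969/6000 27383/7200
  11333/2400 9561/2000 5239/1200 30143/7200
  3839/720 1541/300 4261/900 1825/432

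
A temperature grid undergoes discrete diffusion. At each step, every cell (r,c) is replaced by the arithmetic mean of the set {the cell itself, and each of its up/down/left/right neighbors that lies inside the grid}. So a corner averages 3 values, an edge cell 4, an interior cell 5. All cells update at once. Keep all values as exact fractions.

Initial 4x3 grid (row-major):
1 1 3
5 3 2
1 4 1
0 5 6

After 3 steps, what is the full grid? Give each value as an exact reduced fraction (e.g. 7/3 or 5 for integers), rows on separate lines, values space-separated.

After step 1:
  7/3 2 2
  5/2 3 9/4
  5/2 14/5 13/4
  2 15/4 4
After step 2:
  41/18 7/3 25/12
  31/12 251/100 21/8
  49/20 153/50 123/40
  11/4 251/80 11/3
After step 3:
  259/108 2071/900 169/72
  8839/3600 7867/3000 193/75
  3253/1200 5693/2000 233/75
  667/240 15137/4800 2371/720

Answer: 259/108 2071/900 169/72
8839/3600 7867/3000 193/75
3253/1200 5693/2000 233/75
667/240 15137/4800 2371/720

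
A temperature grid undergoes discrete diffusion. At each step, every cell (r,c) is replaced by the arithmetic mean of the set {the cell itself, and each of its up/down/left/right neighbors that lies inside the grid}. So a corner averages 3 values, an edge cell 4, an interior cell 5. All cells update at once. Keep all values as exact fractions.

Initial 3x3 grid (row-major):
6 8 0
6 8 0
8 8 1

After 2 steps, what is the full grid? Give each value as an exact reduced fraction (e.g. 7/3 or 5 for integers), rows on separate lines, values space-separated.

After step 1:
  20/3 11/2 8/3
  7 6 9/4
  22/3 25/4 3
After step 2:
  115/18 125/24 125/36
  27/4 27/5 167/48
  247/36 271/48 23/6

Answer: 115/18 125/24 125/36
27/4 27/5 167/48
247/36 271/48 23/6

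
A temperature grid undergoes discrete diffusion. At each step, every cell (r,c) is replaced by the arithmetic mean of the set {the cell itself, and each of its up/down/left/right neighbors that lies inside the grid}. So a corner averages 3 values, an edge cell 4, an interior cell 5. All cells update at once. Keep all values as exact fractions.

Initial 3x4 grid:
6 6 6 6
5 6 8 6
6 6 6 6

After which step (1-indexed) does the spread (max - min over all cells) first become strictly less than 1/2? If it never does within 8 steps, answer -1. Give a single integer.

Answer: 3

Derivation:
Step 1: max=13/2, min=17/3, spread=5/6
Step 2: max=321/50, min=209/36, spread=553/900
Step 3: max=15187/2400, min=84607/14400, spread=1303/2880
  -> spread < 1/2 first at step 3
Step 4: max=135767/21600, min=770237/129600, spread=8873/25920
Step 5: max=54174427/8640000, min=309661687/51840000, spread=123079/414720
Step 6: max=3236247593/518400000, min=18689317733/3110400000, spread=29126713/124416000
Step 7: max=193746726787/31104000000, min=1124902092847/186624000000, spread=300626143/1492992000
Step 8: max=11592396723233/1866240000000, min=67712370885773/11197440000000, spread=14736075629/89579520000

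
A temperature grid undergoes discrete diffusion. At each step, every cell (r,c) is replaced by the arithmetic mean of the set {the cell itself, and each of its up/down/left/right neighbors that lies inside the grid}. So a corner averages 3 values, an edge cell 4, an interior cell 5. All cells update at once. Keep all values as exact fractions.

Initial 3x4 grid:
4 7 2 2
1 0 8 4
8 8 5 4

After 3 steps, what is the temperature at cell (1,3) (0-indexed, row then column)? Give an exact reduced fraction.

Step 1: cell (1,3) = 9/2
Step 2: cell (1,3) = 153/40
Step 3: cell (1,3) = 3529/800
Full grid after step 3:
  2911/720 577/150 3737/900 4109/1080
  60197/14400 27613/6000 531/125 3529/800
  10543/2160 17273/3600 18223/3600 2477/540

Answer: 3529/800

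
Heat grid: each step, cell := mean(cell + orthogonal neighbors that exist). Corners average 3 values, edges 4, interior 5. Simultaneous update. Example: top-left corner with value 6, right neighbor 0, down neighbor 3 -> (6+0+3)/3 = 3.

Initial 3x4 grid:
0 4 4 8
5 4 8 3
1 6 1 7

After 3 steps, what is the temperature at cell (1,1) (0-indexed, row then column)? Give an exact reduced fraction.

Step 1: cell (1,1) = 27/5
Step 2: cell (1,1) = 179/50
Step 3: cell (1,1) = 2161/500
Full grid after step 3:
  1309/360 4579/1200 6049/1200 121/24
  2661/800 2161/500 3359/750 38389/7200
  341/90 4579/1200 17297/3600 253/54

Answer: 2161/500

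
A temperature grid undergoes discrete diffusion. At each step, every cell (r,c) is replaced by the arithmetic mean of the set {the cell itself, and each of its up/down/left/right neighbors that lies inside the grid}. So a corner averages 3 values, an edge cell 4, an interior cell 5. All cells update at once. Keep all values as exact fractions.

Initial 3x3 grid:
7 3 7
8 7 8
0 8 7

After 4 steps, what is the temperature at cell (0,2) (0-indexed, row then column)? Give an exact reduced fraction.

Answer: 30833/4800

Derivation:
Step 1: cell (0,2) = 6
Step 2: cell (0,2) = 77/12
Step 3: cell (0,2) = 4691/720
Step 4: cell (0,2) = 30833/4800
Full grid after step 4:
  43187/7200 37463/6000 30833/4800
  2595961/432000 248921/40000 5639047/864000
  193729/32400 301079/48000 841241/129600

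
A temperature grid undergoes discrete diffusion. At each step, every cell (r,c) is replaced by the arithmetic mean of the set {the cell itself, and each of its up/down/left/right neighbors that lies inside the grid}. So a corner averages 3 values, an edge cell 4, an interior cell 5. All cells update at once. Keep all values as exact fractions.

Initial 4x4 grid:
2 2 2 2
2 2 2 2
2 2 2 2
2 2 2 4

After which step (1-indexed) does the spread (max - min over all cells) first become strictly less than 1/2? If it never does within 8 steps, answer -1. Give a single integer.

Step 1: max=8/3, min=2, spread=2/3
Step 2: max=23/9, min=2, spread=5/9
Step 3: max=257/108, min=2, spread=41/108
  -> spread < 1/2 first at step 3
Step 4: max=7523/3240, min=2, spread=1043/3240
Step 5: max=219953/97200, min=2, spread=25553/97200
Step 6: max=6503459/2916000, min=18079/9000, spread=645863/2916000
Step 7: max=192601691/87480000, min=120971/60000, spread=16225973/87480000
Step 8: max=5726277983/2624400000, min=54701/27000, spread=409340783/2624400000

Answer: 3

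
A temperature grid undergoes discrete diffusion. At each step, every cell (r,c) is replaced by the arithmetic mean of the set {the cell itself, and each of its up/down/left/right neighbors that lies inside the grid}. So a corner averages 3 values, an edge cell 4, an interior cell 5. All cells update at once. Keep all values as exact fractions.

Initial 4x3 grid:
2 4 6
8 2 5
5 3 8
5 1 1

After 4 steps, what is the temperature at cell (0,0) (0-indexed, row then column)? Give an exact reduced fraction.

Step 1: cell (0,0) = 14/3
Step 2: cell (0,0) = 149/36
Step 3: cell (0,0) = 2371/540
Step 4: cell (0,0) = 281767/64800
Full grid after step 4:
  281767/64800 1911983/432000 95989/21600
  466997/108000 773617/180000 157249/36000
  439817/108000 243539/60000 435067/108000
  250687/64800 541421/144000 244487/64800

Answer: 281767/64800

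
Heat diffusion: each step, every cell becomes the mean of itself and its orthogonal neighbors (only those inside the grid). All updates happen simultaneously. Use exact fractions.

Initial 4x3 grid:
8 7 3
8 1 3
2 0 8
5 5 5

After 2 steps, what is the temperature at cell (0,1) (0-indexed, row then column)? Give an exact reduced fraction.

Step 1: cell (0,1) = 19/4
Step 2: cell (0,1) = 411/80
Full grid after step 2:
  103/18 411/80 77/18
  599/120 81/20 953/240
  157/40 37/10 339/80
  23/6 339/80 55/12

Answer: 411/80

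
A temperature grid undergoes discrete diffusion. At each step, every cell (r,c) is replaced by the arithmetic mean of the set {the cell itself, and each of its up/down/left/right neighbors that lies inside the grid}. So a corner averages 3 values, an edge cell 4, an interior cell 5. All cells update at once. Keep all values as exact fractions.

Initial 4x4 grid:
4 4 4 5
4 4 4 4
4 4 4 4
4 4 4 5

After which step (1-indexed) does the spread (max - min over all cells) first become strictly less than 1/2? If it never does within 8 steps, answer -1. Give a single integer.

Step 1: max=13/3, min=4, spread=1/3
  -> spread < 1/2 first at step 1
Step 2: max=77/18, min=4, spread=5/18
Step 3: max=1819/432, min=4, spread=91/432
Step 4: max=54241/12960, min=301/75, spread=11141/64800
Step 5: max=539929/129600, min=144869/36000, spread=92003/648000
Step 6: max=80754857/19440000, min=181567/45000, spread=2317913/19440000
Step 7: max=2416958273/583200000, min=41927/10368, spread=58564523/583200000
Step 8: max=72365526581/17496000000, min=1969138993/486000000, spread=1476522833/17496000000

Answer: 1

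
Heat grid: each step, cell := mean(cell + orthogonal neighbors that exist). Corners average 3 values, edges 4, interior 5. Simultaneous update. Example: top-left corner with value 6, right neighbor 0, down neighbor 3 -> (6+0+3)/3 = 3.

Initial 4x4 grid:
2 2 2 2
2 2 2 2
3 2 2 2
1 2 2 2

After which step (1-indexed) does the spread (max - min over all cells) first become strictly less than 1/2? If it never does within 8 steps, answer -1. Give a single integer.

Answer: 2

Derivation:
Step 1: max=9/4, min=7/4, spread=1/2
Step 2: max=169/80, min=23/12, spread=47/240
  -> spread < 1/2 first at step 2
Step 3: max=5009/2400, min=4699/2400, spread=31/240
Step 4: max=44489/21600, min=47531/24000, spread=17111/216000
Step 5: max=4423073/2160000, min=429811/216000, spread=124963/2160000
Step 6: max=39730553/19440000, min=8622637/4320000, spread=1857373/38880000
Step 7: max=1900787/933120, min=77654183/38880000, spread=2317913/58320000
Step 8: max=35590205489/17496000000, min=11668186753/5832000000, spread=58564523/1749600000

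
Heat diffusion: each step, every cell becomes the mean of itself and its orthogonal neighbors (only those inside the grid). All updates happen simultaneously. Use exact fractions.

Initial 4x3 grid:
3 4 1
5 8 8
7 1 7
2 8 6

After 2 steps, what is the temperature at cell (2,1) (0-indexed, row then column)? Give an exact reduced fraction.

Step 1: cell (2,1) = 31/5
Step 2: cell (2,1) = 249/50
Full grid after step 2:
  55/12 263/60 43/9
  187/40 543/100 631/120
  641/120 249/50 247/40
  41/9 1387/240 67/12

Answer: 249/50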